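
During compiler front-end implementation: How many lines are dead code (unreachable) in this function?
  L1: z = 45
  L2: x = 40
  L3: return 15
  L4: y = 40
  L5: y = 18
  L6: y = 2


Analyzing control flow:
  L1: reachable (before return)
  L2: reachable (before return)
  L3: reachable (return statement)
  L4: DEAD (after return at L3)
  L5: DEAD (after return at L3)
  L6: DEAD (after return at L3)
Return at L3, total lines = 6
Dead lines: L4 through L6
Count: 3

3


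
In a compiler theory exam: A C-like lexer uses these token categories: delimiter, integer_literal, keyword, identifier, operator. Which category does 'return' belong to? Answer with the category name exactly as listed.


Token: 'return'
Checking categories:
  identifier: no
  integer_literal: no
  operator: no
  keyword: YES
  delimiter: no
Category: keyword

keyword


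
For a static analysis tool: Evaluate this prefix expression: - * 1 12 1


Parsing prefix expression: - * 1 12 1
Step 1: Innermost operation '* 1 12'
  1 * 12 = 12
Step 2: Outer operation '- [12] 1'
  12 - 1 = 11

11


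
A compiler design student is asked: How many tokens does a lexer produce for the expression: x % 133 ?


Scanning 'x % 133'
Token 1: 'x' -> identifier
Token 2: '%' -> operator
Token 3: '133' -> integer_literal
Total tokens: 3

3


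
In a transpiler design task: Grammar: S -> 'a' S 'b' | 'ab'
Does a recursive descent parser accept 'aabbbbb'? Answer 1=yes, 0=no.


Grammar accepts strings of the form a^n b^n (n >= 1)
Word: 'aabbbbb'
Counting: 2 a's and 5 b's
Check: 2 == 5? No
Mismatch: a-count != b-count
Rejected

0


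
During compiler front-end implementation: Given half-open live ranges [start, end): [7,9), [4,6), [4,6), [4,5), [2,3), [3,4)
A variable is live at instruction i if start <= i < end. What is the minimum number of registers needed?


Live ranges:
  Var0: [7, 9)
  Var1: [4, 6)
  Var2: [4, 6)
  Var3: [4, 5)
  Var4: [2, 3)
  Var5: [3, 4)
Sweep-line events (position, delta, active):
  pos=2 start -> active=1
  pos=3 end -> active=0
  pos=3 start -> active=1
  pos=4 end -> active=0
  pos=4 start -> active=1
  pos=4 start -> active=2
  pos=4 start -> active=3
  pos=5 end -> active=2
  pos=6 end -> active=1
  pos=6 end -> active=0
  pos=7 start -> active=1
  pos=9 end -> active=0
Maximum simultaneous active: 3
Minimum registers needed: 3

3


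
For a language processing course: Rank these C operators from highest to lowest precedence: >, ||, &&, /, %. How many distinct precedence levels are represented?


Looking up precedence for each operator:
  > -> precedence 4
  || -> precedence 1
  && -> precedence 2
  / -> precedence 6
  % -> precedence 6
Sorted highest to lowest: /, %, >, &&, ||
Distinct precedence values: [6, 4, 2, 1]
Number of distinct levels: 4

4


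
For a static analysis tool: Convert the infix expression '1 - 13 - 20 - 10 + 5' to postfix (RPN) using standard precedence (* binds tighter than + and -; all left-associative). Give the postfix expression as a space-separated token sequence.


Applying the shunting-yard algorithm:
  Operand 1 -> output
  Push '-' onto operator stack -> op-stack: [-]
  Operand 13 -> output
  See '-' (prec 1); top '-' (prec 1) >= it -> pop '-' to output
  Push '-' onto operator stack -> op-stack: [-]
  Operand 20 -> output
  See '-' (prec 1); top '-' (prec 1) >= it -> pop '-' to output
  Push '-' onto operator stack -> op-stack: [-]
  Operand 10 -> output
  See '+' (prec 1); top '-' (prec 1) >= it -> pop '-' to output
  Push '+' onto operator stack -> op-stack: [+]
  Operand 5 -> output
  End of input: pop '+' to output
Postfix result: 1 13 - 20 - 10 - 5 +

1 13 - 20 - 10 - 5 +


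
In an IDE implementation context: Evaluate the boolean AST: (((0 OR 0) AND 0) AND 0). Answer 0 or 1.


Step 1: Evaluate inner node
  0 OR 0 = 0
Step 2: Evaluate next node
  0 AND 0 = 0
Step 3: Evaluate root node
  0 AND 0 = 0

0


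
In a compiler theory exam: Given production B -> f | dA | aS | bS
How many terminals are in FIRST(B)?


Production: B -> f | dA | aS | bS
Examining each alternative for leading terminals:
  B -> f : first terminal = 'f'
  B -> dA : first terminal = 'd'
  B -> aS : first terminal = 'a'
  B -> bS : first terminal = 'b'
FIRST(B) = {a, b, d, f}
Count: 4

4


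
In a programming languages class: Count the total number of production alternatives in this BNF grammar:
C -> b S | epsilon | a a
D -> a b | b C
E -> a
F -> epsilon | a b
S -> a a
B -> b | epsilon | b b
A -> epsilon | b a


Counting alternatives per rule:
  C: 3 alternative(s)
  D: 2 alternative(s)
  E: 1 alternative(s)
  F: 2 alternative(s)
  S: 1 alternative(s)
  B: 3 alternative(s)
  A: 2 alternative(s)
Sum: 3 + 2 + 1 + 2 + 1 + 3 + 2 = 14

14


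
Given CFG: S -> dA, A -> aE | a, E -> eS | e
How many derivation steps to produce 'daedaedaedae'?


Grammar: S -> dA, A -> aE | a, E -> eS | e
Deriving 'daedaedaedae':
Step 1: S -> dA => dA
Step 2: A -> aE => daE
Step 3: E -> eS => daeS
Step 4: S -> dA => daedA
Step 5: A -> aE => daedaE
Step 6: E -> eS => daedaeS
Step 7: S -> dA => daedaedA
Step 8: A -> aE => daedaedaE
Step 9: E -> eS => daedaedaeS
Step 10: S -> dA => daedaedaedA
Step 11: A -> aE => daedaedaedaE
Step 12: E -> e => daedaedaedae
Total derivation steps: 12

12


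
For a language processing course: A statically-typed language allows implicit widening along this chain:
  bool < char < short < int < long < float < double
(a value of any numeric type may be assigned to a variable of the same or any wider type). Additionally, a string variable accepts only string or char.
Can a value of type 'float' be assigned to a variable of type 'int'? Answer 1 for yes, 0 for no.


Target variable type: int
Source value type: float
Numeric ranks: float=5, int=3
Widening allowed iff rank(source) <= rank(target): 5 <= 3? No
Result: 0

0


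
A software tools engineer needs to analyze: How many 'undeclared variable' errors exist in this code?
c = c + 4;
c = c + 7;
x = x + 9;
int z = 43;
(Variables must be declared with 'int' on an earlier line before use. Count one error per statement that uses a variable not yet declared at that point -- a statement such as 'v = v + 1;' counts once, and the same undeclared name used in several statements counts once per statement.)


Scanning code line by line:
  Line 1: use 'c' -> ERROR (undeclared)
  Line 2: use 'c' -> ERROR (undeclared)
  Line 3: use 'x' -> ERROR (undeclared)
  Line 4: declare 'z' -> declared = ['z']
Total undeclared variable errors: 3

3


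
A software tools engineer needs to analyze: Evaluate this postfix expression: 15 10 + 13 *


Processing tokens left to right:
Push 15, Push 10
Pop 15 and 10, compute 15 + 10 = 25, push 25
Push 13
Pop 25 and 13, compute 25 * 13 = 325, push 325
Stack result: 325

325


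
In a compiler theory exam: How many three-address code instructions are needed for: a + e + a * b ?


Expression: a + e + a * b
Generating three-address code (respecting * over +/- precedence):
  Instruction 1: t1 = a * b
  Instruction 2: t2 = a + e
  Instruction 3: t3 = t2 + t1
Total instructions: 3

3


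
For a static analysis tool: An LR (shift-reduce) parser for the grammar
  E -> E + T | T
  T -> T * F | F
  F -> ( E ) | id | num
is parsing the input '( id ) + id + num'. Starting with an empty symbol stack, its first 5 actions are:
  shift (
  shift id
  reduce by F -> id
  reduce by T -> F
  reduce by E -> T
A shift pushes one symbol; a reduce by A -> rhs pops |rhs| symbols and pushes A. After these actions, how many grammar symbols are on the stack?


Tracking the symbol stack through each action:
  Action 1: shift '(' : push -> stack = [(] (size 1)
  Action 2: shift 'id' : push -> stack = [(, id] (size 2)
  Action 3: reduce by F -> id : pop 1, push F -> stack = [(, F] (size 2)
  Action 4: reduce by T -> F : pop 1, push T -> stack = [(, T] (size 2)
  Action 5: reduce by E -> T : pop 1, push E -> stack = [(, E] (size 2)
Final stack size: 2

2


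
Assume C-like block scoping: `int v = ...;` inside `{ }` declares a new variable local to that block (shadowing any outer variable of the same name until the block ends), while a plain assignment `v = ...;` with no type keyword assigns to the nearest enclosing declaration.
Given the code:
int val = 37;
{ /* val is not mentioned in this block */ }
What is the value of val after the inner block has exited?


Analyzing scoping rules:
Outer scope: declares val = 37
Inner block: val is neither redeclared nor assigned -> unchanged
After the block -> 37
Result: 37

37


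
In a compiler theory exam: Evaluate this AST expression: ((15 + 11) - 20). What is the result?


Expression: ((15 + 11) - 20)
Evaluating step by step:
  15 + 11 = 26
  26 - 20 = 6
Result: 6

6


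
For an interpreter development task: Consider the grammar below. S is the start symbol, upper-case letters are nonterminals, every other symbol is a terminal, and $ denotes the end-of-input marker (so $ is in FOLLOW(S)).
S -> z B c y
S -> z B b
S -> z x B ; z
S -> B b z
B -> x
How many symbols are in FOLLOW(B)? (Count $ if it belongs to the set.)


S is the start symbol and does not occur in any rule body, so FOLLOW(S) = {$}.
Examining every occurrence of B in a rule body:
  S -> z B c y : B is followed by terminal 'c' -> add 'c'
  S -> z B b : B is followed by terminal 'b' -> add 'b'
  S -> z x B ; z : B is followed by terminal ';' -> add ';'
  S -> B b z : B is followed by terminal 'b' -> add 'b' (already in the set)
  B -> x : B does not occur in the body -> contributes nothing
FOLLOW(B) = {;, b, c}
Count: 3

3


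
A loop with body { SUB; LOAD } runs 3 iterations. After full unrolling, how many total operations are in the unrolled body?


Loop body operations: SUB, LOAD (2 ops per iteration)
Unrolling 3 iterations:
  Iteration 1: SUB, LOAD (2 ops)
  Iteration 2: SUB, LOAD (2 ops)
  Iteration 3: SUB, LOAD (2 ops)
Total: 3 iterations * 2 ops/iter = 6 operations

6


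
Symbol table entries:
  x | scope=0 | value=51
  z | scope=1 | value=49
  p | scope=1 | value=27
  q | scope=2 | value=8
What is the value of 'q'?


Searching symbol table for 'q':
  x | scope=0 | value=51
  z | scope=1 | value=49
  p | scope=1 | value=27
  q | scope=2 | value=8 <- MATCH
Found 'q' at scope 2 with value 8

8


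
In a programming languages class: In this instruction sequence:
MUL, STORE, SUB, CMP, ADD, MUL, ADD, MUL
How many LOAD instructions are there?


Scanning instruction sequence for LOAD:
  Position 1: MUL
  Position 2: STORE
  Position 3: SUB
  Position 4: CMP
  Position 5: ADD
  Position 6: MUL
  Position 7: ADD
  Position 8: MUL
Matches at positions: []
Total LOAD count: 0

0


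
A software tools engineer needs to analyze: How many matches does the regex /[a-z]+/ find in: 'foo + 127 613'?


Pattern: /[a-z]+/ (identifiers)
Input: 'foo + 127 613'
Scanning for matches:
  Match 1: 'foo'
Total matches: 1

1


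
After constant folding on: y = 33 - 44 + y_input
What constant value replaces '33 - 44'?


Identifying constant sub-expression:
  Original: y = 33 - 44 + y_input
  33 and 44 are both compile-time constants
  Evaluating: 33 - 44 = -11
  After folding: y = -11 + y_input

-11


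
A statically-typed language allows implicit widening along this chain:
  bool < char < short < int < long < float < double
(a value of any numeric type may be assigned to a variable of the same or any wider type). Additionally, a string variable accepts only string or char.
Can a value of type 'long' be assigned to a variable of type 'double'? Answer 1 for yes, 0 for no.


Target variable type: double
Source value type: long
Numeric ranks: long=4, double=6
Widening allowed iff rank(source) <= rank(target): 4 <= 6? Yes
Result: 1

1


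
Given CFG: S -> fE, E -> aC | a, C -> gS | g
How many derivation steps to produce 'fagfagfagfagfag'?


Grammar: S -> fE, E -> aC | a, C -> gS | g
Deriving 'fagfagfagfagfag':
Step 1: S -> fE => fE
Step 2: E -> aC => faC
Step 3: C -> gS => fagS
Step 4: S -> fE => fagfE
Step 5: E -> aC => fagfaC
Step 6: C -> gS => fagfagS
Step 7: S -> fE => fagfagfE
Step 8: E -> aC => fagfagfaC
Step 9: C -> gS => fagfagfagS
Step 10: S -> fE => fagfagfagfE
Step 11: E -> aC => fagfagfagfaC
Step 12: C -> gS => fagfagfagfagS
Step 13: S -> fE => fagfagfagfagfE
Step 14: E -> aC => fagfagfagfagfaC
Step 15: C -> g => fagfagfagfagfag
Total derivation steps: 15

15


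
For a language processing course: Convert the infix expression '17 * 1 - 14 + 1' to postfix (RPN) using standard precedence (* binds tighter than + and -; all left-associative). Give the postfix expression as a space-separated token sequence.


Applying the shunting-yard algorithm:
  Operand 17 -> output
  Push '*' onto operator stack -> op-stack: [*]
  Operand 1 -> output
  See '-' (prec 1); top '*' (prec 2) >= it -> pop '*' to output
  Push '-' onto operator stack -> op-stack: [-]
  Operand 14 -> output
  See '+' (prec 1); top '-' (prec 1) >= it -> pop '-' to output
  Push '+' onto operator stack -> op-stack: [+]
  Operand 1 -> output
  End of input: pop '+' to output
Postfix result: 17 1 * 14 - 1 +

17 1 * 14 - 1 +


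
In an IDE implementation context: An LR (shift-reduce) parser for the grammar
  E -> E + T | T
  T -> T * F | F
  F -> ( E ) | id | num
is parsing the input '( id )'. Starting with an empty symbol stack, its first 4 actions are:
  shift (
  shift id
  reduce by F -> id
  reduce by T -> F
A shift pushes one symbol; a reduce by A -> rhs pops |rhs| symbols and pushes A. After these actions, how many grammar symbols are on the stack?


Tracking the symbol stack through each action:
  Action 1: shift '(' : push -> stack = [(] (size 1)
  Action 2: shift 'id' : push -> stack = [(, id] (size 2)
  Action 3: reduce by F -> id : pop 1, push F -> stack = [(, F] (size 2)
  Action 4: reduce by T -> F : pop 1, push T -> stack = [(, T] (size 2)
Final stack size: 2

2


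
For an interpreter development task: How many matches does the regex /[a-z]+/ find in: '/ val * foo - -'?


Pattern: /[a-z]+/ (identifiers)
Input: '/ val * foo - -'
Scanning for matches:
  Match 1: 'val'
  Match 2: 'foo'
Total matches: 2

2


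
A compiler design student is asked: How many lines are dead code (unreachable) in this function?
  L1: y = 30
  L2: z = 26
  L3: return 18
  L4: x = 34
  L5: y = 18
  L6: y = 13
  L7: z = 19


Analyzing control flow:
  L1: reachable (before return)
  L2: reachable (before return)
  L3: reachable (return statement)
  L4: DEAD (after return at L3)
  L5: DEAD (after return at L3)
  L6: DEAD (after return at L3)
  L7: DEAD (after return at L3)
Return at L3, total lines = 7
Dead lines: L4 through L7
Count: 4

4


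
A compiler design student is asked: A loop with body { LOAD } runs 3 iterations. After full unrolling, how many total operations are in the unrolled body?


Loop body operations: LOAD (1 op per iteration)
Unrolling 3 iterations:
  Iteration 1: LOAD (1 ops)
  Iteration 2: LOAD (1 ops)
  Iteration 3: LOAD (1 ops)
Total: 3 iterations * 1 ops/iter = 3 operations

3


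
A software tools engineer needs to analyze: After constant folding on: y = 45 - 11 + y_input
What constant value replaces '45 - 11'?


Identifying constant sub-expression:
  Original: y = 45 - 11 + y_input
  45 and 11 are both compile-time constants
  Evaluating: 45 - 11 = 34
  After folding: y = 34 + y_input

34


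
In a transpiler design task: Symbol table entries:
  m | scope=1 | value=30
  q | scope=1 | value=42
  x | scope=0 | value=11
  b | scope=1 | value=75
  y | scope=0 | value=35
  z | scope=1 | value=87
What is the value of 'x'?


Searching symbol table for 'x':
  m | scope=1 | value=30
  q | scope=1 | value=42
  x | scope=0 | value=11 <- MATCH
  b | scope=1 | value=75
  y | scope=0 | value=35
  z | scope=1 | value=87
Found 'x' at scope 0 with value 11

11


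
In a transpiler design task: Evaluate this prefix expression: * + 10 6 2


Parsing prefix expression: * + 10 6 2
Step 1: Innermost operation '+ 10 6'
  10 + 6 = 16
Step 2: Outer operation '* [16] 2'
  16 * 2 = 32

32


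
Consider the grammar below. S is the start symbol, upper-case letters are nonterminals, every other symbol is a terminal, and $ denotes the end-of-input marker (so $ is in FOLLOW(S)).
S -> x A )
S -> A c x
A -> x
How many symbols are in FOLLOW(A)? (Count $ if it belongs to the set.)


S is the start symbol and does not occur in any rule body, so FOLLOW(S) = {$}.
Examining every occurrence of A in a rule body:
  S -> x A ) : A is followed by terminal ')' -> add ')'
  S -> A c x : A is followed by terminal 'c' -> add 'c'
  A -> x : A does not occur in the body -> contributes nothing
FOLLOW(A) = {), c}
Count: 2

2


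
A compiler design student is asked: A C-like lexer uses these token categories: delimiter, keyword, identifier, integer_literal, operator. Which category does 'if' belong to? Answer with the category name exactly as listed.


Token: 'if'
Checking categories:
  identifier: no
  integer_literal: no
  operator: no
  keyword: YES
  delimiter: no
Category: keyword

keyword


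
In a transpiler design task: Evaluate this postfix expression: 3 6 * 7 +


Processing tokens left to right:
Push 3, Push 6
Pop 3 and 6, compute 3 * 6 = 18, push 18
Push 7
Pop 18 and 7, compute 18 + 7 = 25, push 25
Stack result: 25

25


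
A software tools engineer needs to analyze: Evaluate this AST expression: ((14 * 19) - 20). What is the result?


Expression: ((14 * 19) - 20)
Evaluating step by step:
  14 * 19 = 266
  266 - 20 = 246
Result: 246

246


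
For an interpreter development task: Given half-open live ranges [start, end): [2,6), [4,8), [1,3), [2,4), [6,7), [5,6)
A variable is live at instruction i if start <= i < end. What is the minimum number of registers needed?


Live ranges:
  Var0: [2, 6)
  Var1: [4, 8)
  Var2: [1, 3)
  Var3: [2, 4)
  Var4: [6, 7)
  Var5: [5, 6)
Sweep-line events (position, delta, active):
  pos=1 start -> active=1
  pos=2 start -> active=2
  pos=2 start -> active=3
  pos=3 end -> active=2
  pos=4 end -> active=1
  pos=4 start -> active=2
  pos=5 start -> active=3
  pos=6 end -> active=2
  pos=6 end -> active=1
  pos=6 start -> active=2
  pos=7 end -> active=1
  pos=8 end -> active=0
Maximum simultaneous active: 3
Minimum registers needed: 3

3


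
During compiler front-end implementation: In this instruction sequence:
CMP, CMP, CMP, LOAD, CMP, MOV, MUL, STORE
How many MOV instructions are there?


Scanning instruction sequence for MOV:
  Position 1: CMP
  Position 2: CMP
  Position 3: CMP
  Position 4: LOAD
  Position 5: CMP
  Position 6: MOV <- MATCH
  Position 7: MUL
  Position 8: STORE
Matches at positions: [6]
Total MOV count: 1

1


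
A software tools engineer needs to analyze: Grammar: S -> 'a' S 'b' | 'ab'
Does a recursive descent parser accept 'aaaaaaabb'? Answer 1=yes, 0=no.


Grammar accepts strings of the form a^n b^n (n >= 1)
Word: 'aaaaaaabb'
Counting: 7 a's and 2 b's
Check: 7 == 2? No
Mismatch: a-count != b-count
Rejected

0


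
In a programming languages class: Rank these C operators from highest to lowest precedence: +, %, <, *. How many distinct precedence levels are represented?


Looking up precedence for each operator:
  + -> precedence 5
  % -> precedence 6
  < -> precedence 4
  * -> precedence 6
Sorted highest to lowest: %, *, +, <
Distinct precedence values: [6, 5, 4]
Number of distinct levels: 3

3


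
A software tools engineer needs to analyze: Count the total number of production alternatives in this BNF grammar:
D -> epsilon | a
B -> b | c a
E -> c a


Counting alternatives per rule:
  D: 2 alternative(s)
  B: 2 alternative(s)
  E: 1 alternative(s)
Sum: 2 + 2 + 1 = 5

5


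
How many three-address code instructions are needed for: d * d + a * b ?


Expression: d * d + a * b
Generating three-address code (respecting * over +/- precedence):
  Instruction 1: t1 = d * d
  Instruction 2: t2 = a * b
  Instruction 3: t3 = t1 + t2
Total instructions: 3

3


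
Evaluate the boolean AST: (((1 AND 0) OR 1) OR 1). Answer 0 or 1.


Step 1: Evaluate inner node
  1 AND 0 = 0
Step 2: Evaluate next node
  0 OR 1 = 1
Step 3: Evaluate root node
  1 OR 1 = 1

1


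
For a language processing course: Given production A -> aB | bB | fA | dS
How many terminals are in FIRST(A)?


Production: A -> aB | bB | fA | dS
Examining each alternative for leading terminals:
  A -> aB : first terminal = 'a'
  A -> bB : first terminal = 'b'
  A -> fA : first terminal = 'f'
  A -> dS : first terminal = 'd'
FIRST(A) = {a, b, d, f}
Count: 4

4


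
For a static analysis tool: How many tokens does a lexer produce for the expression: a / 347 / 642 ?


Scanning 'a / 347 / 642'
Token 1: 'a' -> identifier
Token 2: '/' -> operator
Token 3: '347' -> integer_literal
Token 4: '/' -> operator
Token 5: '642' -> integer_literal
Total tokens: 5

5


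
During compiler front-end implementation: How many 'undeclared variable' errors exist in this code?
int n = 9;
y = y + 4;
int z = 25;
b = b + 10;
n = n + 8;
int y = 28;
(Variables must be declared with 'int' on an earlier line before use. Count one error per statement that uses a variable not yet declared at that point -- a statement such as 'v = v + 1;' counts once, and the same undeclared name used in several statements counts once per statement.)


Scanning code line by line:
  Line 1: declare 'n' -> declared = ['n']
  Line 2: use 'y' -> ERROR (undeclared)
  Line 3: declare 'z' -> declared = ['n', 'z']
  Line 4: use 'b' -> ERROR (undeclared)
  Line 5: use 'n' -> OK (declared)
  Line 6: declare 'y' -> declared = ['n', 'y', 'z']
Total undeclared variable errors: 2

2


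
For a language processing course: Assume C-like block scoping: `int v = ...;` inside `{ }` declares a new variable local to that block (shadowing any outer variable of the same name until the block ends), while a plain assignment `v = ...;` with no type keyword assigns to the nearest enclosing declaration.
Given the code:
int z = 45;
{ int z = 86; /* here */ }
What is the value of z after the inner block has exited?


Analyzing scoping rules:
Outer scope: declares z = 45
Inner block: 'int z = 86;' declares a NEW z that shadows the outer one
When the block exits the inner z goes out of scope; the outer z was never modified -> 45
Result: 45

45


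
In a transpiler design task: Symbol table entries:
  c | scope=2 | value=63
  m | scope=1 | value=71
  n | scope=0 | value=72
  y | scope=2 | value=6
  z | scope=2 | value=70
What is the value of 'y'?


Searching symbol table for 'y':
  c | scope=2 | value=63
  m | scope=1 | value=71
  n | scope=0 | value=72
  y | scope=2 | value=6 <- MATCH
  z | scope=2 | value=70
Found 'y' at scope 2 with value 6

6


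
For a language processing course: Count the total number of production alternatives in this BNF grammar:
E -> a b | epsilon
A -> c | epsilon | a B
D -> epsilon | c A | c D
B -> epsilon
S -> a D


Counting alternatives per rule:
  E: 2 alternative(s)
  A: 3 alternative(s)
  D: 3 alternative(s)
  B: 1 alternative(s)
  S: 1 alternative(s)
Sum: 2 + 3 + 3 + 1 + 1 = 10

10


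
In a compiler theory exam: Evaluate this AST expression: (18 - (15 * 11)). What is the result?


Expression: (18 - (15 * 11))
Evaluating step by step:
  15 * 11 = 165
  18 - 165 = -147
Result: -147

-147


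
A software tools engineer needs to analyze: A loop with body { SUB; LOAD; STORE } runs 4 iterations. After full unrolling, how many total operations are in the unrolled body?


Loop body operations: SUB, LOAD, STORE (3 ops per iteration)
Unrolling 4 iterations:
  Iteration 1: SUB, LOAD, STORE (3 ops)
  Iteration 2: SUB, LOAD, STORE (3 ops)
  Iteration 3: SUB, LOAD, STORE (3 ops)
  Iteration 4: SUB, LOAD, STORE (3 ops)
Total: 4 iterations * 3 ops/iter = 12 operations

12


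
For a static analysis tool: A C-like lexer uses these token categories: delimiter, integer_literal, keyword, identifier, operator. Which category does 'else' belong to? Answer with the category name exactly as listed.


Token: 'else'
Checking categories:
  identifier: no
  integer_literal: no
  operator: no
  keyword: YES
  delimiter: no
Category: keyword

keyword


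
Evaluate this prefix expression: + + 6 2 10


Parsing prefix expression: + + 6 2 10
Step 1: Innermost operation '+ 6 2'
  6 + 2 = 8
Step 2: Outer operation '+ [8] 10'
  8 + 10 = 18

18


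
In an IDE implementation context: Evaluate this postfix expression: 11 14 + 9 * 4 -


Processing tokens left to right:
Push 11, Push 14
Pop 11 and 14, compute 11 + 14 = 25, push 25
Push 9
Pop 25 and 9, compute 25 * 9 = 225, push 225
Push 4
Pop 225 and 4, compute 225 - 4 = 221, push 221
Stack result: 221

221


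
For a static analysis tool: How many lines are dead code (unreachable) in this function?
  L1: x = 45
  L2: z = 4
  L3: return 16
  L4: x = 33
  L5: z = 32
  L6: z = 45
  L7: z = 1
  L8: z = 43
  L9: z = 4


Analyzing control flow:
  L1: reachable (before return)
  L2: reachable (before return)
  L3: reachable (return statement)
  L4: DEAD (after return at L3)
  L5: DEAD (after return at L3)
  L6: DEAD (after return at L3)
  L7: DEAD (after return at L3)
  L8: DEAD (after return at L3)
  L9: DEAD (after return at L3)
Return at L3, total lines = 9
Dead lines: L4 through L9
Count: 6

6


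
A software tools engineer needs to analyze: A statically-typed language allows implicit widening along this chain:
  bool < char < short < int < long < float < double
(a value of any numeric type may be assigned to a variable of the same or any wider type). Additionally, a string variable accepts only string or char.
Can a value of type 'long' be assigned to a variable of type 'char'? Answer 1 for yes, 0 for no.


Target variable type: char
Source value type: long
Numeric ranks: long=4, char=1
Widening allowed iff rank(source) <= rank(target): 4 <= 1? No
Result: 0

0


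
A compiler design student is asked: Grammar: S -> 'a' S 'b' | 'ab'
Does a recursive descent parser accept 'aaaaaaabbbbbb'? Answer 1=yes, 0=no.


Grammar accepts strings of the form a^n b^n (n >= 1)
Word: 'aaaaaaabbbbbb'
Counting: 7 a's and 6 b's
Check: 7 == 6? No
Mismatch: a-count != b-count
Rejected

0


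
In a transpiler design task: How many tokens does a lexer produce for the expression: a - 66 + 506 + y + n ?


Scanning 'a - 66 + 506 + y + n'
Token 1: 'a' -> identifier
Token 2: '-' -> operator
Token 3: '66' -> integer_literal
Token 4: '+' -> operator
Token 5: '506' -> integer_literal
Token 6: '+' -> operator
Token 7: 'y' -> identifier
Token 8: '+' -> operator
Token 9: 'n' -> identifier
Total tokens: 9

9


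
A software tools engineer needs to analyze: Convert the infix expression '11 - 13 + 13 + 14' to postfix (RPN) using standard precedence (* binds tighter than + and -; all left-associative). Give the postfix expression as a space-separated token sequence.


Applying the shunting-yard algorithm:
  Operand 11 -> output
  Push '-' onto operator stack -> op-stack: [-]
  Operand 13 -> output
  See '+' (prec 1); top '-' (prec 1) >= it -> pop '-' to output
  Push '+' onto operator stack -> op-stack: [+]
  Operand 13 -> output
  See '+' (prec 1); top '+' (prec 1) >= it -> pop '+' to output
  Push '+' onto operator stack -> op-stack: [+]
  Operand 14 -> output
  End of input: pop '+' to output
Postfix result: 11 13 - 13 + 14 +

11 13 - 13 + 14 +


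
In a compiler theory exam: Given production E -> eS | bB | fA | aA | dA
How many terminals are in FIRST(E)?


Production: E -> eS | bB | fA | aA | dA
Examining each alternative for leading terminals:
  E -> eS : first terminal = 'e'
  E -> bB : first terminal = 'b'
  E -> fA : first terminal = 'f'
  E -> aA : first terminal = 'a'
  E -> dA : first terminal = 'd'
FIRST(E) = {a, b, d, e, f}
Count: 5

5


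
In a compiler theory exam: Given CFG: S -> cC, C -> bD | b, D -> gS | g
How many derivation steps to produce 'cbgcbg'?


Grammar: S -> cC, C -> bD | b, D -> gS | g
Deriving 'cbgcbg':
Step 1: S -> cC => cC
Step 2: C -> bD => cbD
Step 3: D -> gS => cbgS
Step 4: S -> cC => cbgcC
Step 5: C -> bD => cbgcbD
Step 6: D -> g => cbgcbg
Total derivation steps: 6

6


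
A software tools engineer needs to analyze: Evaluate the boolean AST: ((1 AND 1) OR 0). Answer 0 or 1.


Step 1: Evaluate inner node
  1 AND 1 = 1
Step 2: Evaluate root node
  1 OR 0 = 1

1


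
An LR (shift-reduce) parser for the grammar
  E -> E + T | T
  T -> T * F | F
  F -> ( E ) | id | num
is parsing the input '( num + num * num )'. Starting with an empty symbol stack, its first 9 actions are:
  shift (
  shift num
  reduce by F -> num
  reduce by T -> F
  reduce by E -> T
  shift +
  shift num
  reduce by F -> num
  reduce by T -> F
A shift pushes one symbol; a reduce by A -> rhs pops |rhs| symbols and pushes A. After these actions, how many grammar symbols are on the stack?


Tracking the symbol stack through each action:
  Action 1: shift '(' : push -> stack = [(] (size 1)
  Action 2: shift 'num' : push -> stack = [(, num] (size 2)
  Action 3: reduce by F -> num : pop 1, push F -> stack = [(, F] (size 2)
  Action 4: reduce by T -> F : pop 1, push T -> stack = [(, T] (size 2)
  Action 5: reduce by E -> T : pop 1, push E -> stack = [(, E] (size 2)
  Action 6: shift '+' : push -> stack = [(, E, +] (size 3)
  Action 7: shift 'num' : push -> stack = [(, E, +, num] (size 4)
  Action 8: reduce by F -> num : pop 1, push F -> stack = [(, E, +, F] (size 4)
  Action 9: reduce by T -> F : pop 1, push T -> stack = [(, E, +, T] (size 4)
Final stack size: 4

4


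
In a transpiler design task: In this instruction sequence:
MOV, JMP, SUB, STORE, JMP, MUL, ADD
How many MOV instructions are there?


Scanning instruction sequence for MOV:
  Position 1: MOV <- MATCH
  Position 2: JMP
  Position 3: SUB
  Position 4: STORE
  Position 5: JMP
  Position 6: MUL
  Position 7: ADD
Matches at positions: [1]
Total MOV count: 1

1


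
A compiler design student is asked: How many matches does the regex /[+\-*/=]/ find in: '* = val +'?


Pattern: /[+\-*/=]/ (operators)
Input: '* = val +'
Scanning for matches:
  Match 1: '*'
  Match 2: '='
  Match 3: '+'
Total matches: 3

3


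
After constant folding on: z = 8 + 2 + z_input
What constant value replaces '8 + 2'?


Identifying constant sub-expression:
  Original: z = 8 + 2 + z_input
  8 and 2 are both compile-time constants
  Evaluating: 8 + 2 = 10
  After folding: z = 10 + z_input

10


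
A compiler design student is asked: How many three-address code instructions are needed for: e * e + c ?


Expression: e * e + c
Generating three-address code (respecting * over +/- precedence):
  Instruction 1: t1 = e * e
  Instruction 2: t2 = t1 + c
Total instructions: 2

2


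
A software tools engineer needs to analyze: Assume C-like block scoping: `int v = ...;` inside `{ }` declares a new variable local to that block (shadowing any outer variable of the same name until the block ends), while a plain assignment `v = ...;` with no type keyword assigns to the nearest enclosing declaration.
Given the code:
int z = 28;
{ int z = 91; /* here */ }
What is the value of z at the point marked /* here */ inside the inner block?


Analyzing scoping rules:
Outer scope: declares z = 28
Inner block: 'int z = 91;' declares a NEW z that shadows the outer one
Inside the block the inner declaration is in scope -> 91
Result: 91

91


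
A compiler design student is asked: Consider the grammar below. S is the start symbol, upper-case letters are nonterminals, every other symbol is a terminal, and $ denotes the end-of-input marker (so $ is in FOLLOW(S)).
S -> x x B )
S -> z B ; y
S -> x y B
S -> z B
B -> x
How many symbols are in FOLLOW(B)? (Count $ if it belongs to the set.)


S is the start symbol and does not occur in any rule body, so FOLLOW(S) = {$}.
Examining every occurrence of B in a rule body:
  S -> x x B ) : B is followed by terminal ')' -> add ')'
  S -> z B ; y : B is followed by terminal ';' -> add ';'
  S -> x y B : B is at the right end -> add FOLLOW(S) = {$}
  S -> z B : B is at the right end -> add FOLLOW(S) = {$} (already in the set)
  B -> x : B does not occur in the body -> contributes nothing
FOLLOW(B) = {), ;, $}
Count: 3

3


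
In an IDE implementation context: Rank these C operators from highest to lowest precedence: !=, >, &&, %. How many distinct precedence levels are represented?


Looking up precedence for each operator:
  != -> precedence 3
  > -> precedence 4
  && -> precedence 2
  % -> precedence 6
Sorted highest to lowest: %, >, !=, &&
Distinct precedence values: [6, 4, 3, 2]
Number of distinct levels: 4

4


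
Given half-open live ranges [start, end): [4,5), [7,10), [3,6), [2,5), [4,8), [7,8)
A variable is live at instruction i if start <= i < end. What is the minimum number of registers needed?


Live ranges:
  Var0: [4, 5)
  Var1: [7, 10)
  Var2: [3, 6)
  Var3: [2, 5)
  Var4: [4, 8)
  Var5: [7, 8)
Sweep-line events (position, delta, active):
  pos=2 start -> active=1
  pos=3 start -> active=2
  pos=4 start -> active=3
  pos=4 start -> active=4
  pos=5 end -> active=3
  pos=5 end -> active=2
  pos=6 end -> active=1
  pos=7 start -> active=2
  pos=7 start -> active=3
  pos=8 end -> active=2
  pos=8 end -> active=1
  pos=10 end -> active=0
Maximum simultaneous active: 4
Minimum registers needed: 4

4


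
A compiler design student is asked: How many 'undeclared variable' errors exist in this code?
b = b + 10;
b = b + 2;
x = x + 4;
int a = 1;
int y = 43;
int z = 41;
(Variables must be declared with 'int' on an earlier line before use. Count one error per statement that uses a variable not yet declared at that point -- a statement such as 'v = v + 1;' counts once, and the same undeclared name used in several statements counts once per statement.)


Scanning code line by line:
  Line 1: use 'b' -> ERROR (undeclared)
  Line 2: use 'b' -> ERROR (undeclared)
  Line 3: use 'x' -> ERROR (undeclared)
  Line 4: declare 'a' -> declared = ['a']
  Line 5: declare 'y' -> declared = ['a', 'y']
  Line 6: declare 'z' -> declared = ['a', 'y', 'z']
Total undeclared variable errors: 3

3


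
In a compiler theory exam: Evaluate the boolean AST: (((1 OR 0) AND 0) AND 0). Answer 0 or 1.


Step 1: Evaluate inner node
  1 OR 0 = 1
Step 2: Evaluate next node
  1 AND 0 = 0
Step 3: Evaluate root node
  0 AND 0 = 0

0


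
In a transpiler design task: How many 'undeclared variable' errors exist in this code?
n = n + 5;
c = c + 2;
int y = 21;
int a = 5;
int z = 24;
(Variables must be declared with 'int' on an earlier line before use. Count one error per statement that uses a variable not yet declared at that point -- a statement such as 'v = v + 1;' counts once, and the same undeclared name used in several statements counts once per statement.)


Scanning code line by line:
  Line 1: use 'n' -> ERROR (undeclared)
  Line 2: use 'c' -> ERROR (undeclared)
  Line 3: declare 'y' -> declared = ['y']
  Line 4: declare 'a' -> declared = ['a', 'y']
  Line 5: declare 'z' -> declared = ['a', 'y', 'z']
Total undeclared variable errors: 2

2


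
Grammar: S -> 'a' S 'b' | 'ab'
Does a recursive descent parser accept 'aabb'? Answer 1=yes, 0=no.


Grammar accepts strings of the form a^n b^n (n >= 1)
Word: 'aabb'
Counting: 2 a's and 2 b's
Check: 2 == 2? Yes
Derivation (S -> aSb applied 1 time(s), then S -> ab): S => aSb => aabb
Accepted

1


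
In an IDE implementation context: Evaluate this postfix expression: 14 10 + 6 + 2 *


Processing tokens left to right:
Push 14, Push 10
Pop 14 and 10, compute 14 + 10 = 24, push 24
Push 6
Pop 24 and 6, compute 24 + 6 = 30, push 30
Push 2
Pop 30 and 2, compute 30 * 2 = 60, push 60
Stack result: 60

60


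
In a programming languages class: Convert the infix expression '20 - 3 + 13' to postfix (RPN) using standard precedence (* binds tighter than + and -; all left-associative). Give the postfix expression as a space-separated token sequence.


Applying the shunting-yard algorithm:
  Operand 20 -> output
  Push '-' onto operator stack -> op-stack: [-]
  Operand 3 -> output
  See '+' (prec 1); top '-' (prec 1) >= it -> pop '-' to output
  Push '+' onto operator stack -> op-stack: [+]
  Operand 13 -> output
  End of input: pop '+' to output
Postfix result: 20 3 - 13 +

20 3 - 13 +


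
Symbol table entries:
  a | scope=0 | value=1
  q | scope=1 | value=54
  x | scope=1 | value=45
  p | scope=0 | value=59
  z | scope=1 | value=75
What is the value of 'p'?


Searching symbol table for 'p':
  a | scope=0 | value=1
  q | scope=1 | value=54
  x | scope=1 | value=45
  p | scope=0 | value=59 <- MATCH
  z | scope=1 | value=75
Found 'p' at scope 0 with value 59

59


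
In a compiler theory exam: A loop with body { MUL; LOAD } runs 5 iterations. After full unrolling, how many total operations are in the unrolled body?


Loop body operations: MUL, LOAD (2 ops per iteration)
Unrolling 5 iterations:
  Iteration 1: MUL, LOAD (2 ops)
  Iteration 2: MUL, LOAD (2 ops)
  Iteration 3: MUL, LOAD (2 ops)
  Iteration 4: MUL, LOAD (2 ops)
  Iteration 5: MUL, LOAD (2 ops)
Total: 5 iterations * 2 ops/iter = 10 operations

10


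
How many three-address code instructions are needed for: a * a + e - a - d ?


Expression: a * a + e - a - d
Generating three-address code (respecting * over +/- precedence):
  Instruction 1: t1 = a * a
  Instruction 2: t2 = t1 + e
  Instruction 3: t3 = t2 - a
  Instruction 4: t4 = t3 - d
Total instructions: 4

4


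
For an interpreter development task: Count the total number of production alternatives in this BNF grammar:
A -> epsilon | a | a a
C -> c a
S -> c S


Counting alternatives per rule:
  A: 3 alternative(s)
  C: 1 alternative(s)
  S: 1 alternative(s)
Sum: 3 + 1 + 1 = 5

5


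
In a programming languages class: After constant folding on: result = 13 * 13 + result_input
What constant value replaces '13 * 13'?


Identifying constant sub-expression:
  Original: result = 13 * 13 + result_input
  13 and 13 are both compile-time constants
  Evaluating: 13 * 13 = 169
  After folding: result = 169 + result_input

169


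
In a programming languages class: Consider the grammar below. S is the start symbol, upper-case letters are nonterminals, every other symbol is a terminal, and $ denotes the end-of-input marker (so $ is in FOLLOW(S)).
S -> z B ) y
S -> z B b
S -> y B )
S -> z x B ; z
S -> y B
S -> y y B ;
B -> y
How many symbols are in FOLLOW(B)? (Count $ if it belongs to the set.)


S is the start symbol and does not occur in any rule body, so FOLLOW(S) = {$}.
Examining every occurrence of B in a rule body:
  S -> z B ) y : B is followed by terminal ')' -> add ')'
  S -> z B b : B is followed by terminal 'b' -> add 'b'
  S -> y B ) : B is followed by terminal ')' -> add ')' (already in the set)
  S -> z x B ; z : B is followed by terminal ';' -> add ';'
  S -> y B : B is at the right end -> add FOLLOW(S) = {$}
  S -> y y B ; : B is followed by terminal ';' -> add ';' (already in the set)
  B -> y : B does not occur in the body -> contributes nothing
FOLLOW(B) = {), ;, b, $}
Count: 4

4


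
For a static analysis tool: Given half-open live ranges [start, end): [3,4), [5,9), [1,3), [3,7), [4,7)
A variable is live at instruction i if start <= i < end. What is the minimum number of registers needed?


Live ranges:
  Var0: [3, 4)
  Var1: [5, 9)
  Var2: [1, 3)
  Var3: [3, 7)
  Var4: [4, 7)
Sweep-line events (position, delta, active):
  pos=1 start -> active=1
  pos=3 end -> active=0
  pos=3 start -> active=1
  pos=3 start -> active=2
  pos=4 end -> active=1
  pos=4 start -> active=2
  pos=5 start -> active=3
  pos=7 end -> active=2
  pos=7 end -> active=1
  pos=9 end -> active=0
Maximum simultaneous active: 3
Minimum registers needed: 3

3


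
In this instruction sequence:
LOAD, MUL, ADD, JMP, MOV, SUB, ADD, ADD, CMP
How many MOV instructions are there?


Scanning instruction sequence for MOV:
  Position 1: LOAD
  Position 2: MUL
  Position 3: ADD
  Position 4: JMP
  Position 5: MOV <- MATCH
  Position 6: SUB
  Position 7: ADD
  Position 8: ADD
  Position 9: CMP
Matches at positions: [5]
Total MOV count: 1

1


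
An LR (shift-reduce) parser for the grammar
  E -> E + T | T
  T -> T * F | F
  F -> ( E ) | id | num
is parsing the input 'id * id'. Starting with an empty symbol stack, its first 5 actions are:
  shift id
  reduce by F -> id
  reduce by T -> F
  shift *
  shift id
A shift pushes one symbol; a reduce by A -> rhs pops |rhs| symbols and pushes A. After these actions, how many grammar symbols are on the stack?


Tracking the symbol stack through each action:
  Action 1: shift 'id' : push -> stack = [id] (size 1)
  Action 2: reduce by F -> id : pop 1, push F -> stack = [F] (size 1)
  Action 3: reduce by T -> F : pop 1, push T -> stack = [T] (size 1)
  Action 4: shift '*' : push -> stack = [T, *] (size 2)
  Action 5: shift 'id' : push -> stack = [T, *, id] (size 3)
Final stack size: 3

3
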